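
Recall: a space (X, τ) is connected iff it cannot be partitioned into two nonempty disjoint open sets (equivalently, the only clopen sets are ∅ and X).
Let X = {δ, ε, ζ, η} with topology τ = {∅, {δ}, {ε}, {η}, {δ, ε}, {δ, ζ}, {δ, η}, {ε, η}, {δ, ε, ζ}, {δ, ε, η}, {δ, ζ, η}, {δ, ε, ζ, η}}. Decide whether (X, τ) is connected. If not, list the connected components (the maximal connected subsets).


(X, τ) is disconnected; components = [{ε}, {η}, {δ, ζ}].

Find clopen sets (U ∈ τ with X ∖ U ∈ τ):
  U = ∅, X ∖ U = {δ, ε, ζ, η} — both open, so U is clopen.
  U = {ε}, X ∖ U = {δ, ζ, η} — both open, so U is clopen.
  U = {η}, X ∖ U = {δ, ε, ζ} — both open, so U is clopen.
  U = {δ, ζ}, X ∖ U = {ε, η} — both open, so U is clopen.
  U = {ε, η}, X ∖ U = {δ, ζ} — both open, so U is clopen.
  U = {δ, ε, ζ}, X ∖ U = {η} — both open, so U is clopen.
  U = {δ, ζ, η}, X ∖ U = {ε} — both open, so U is clopen.
  U = {δ, ε, ζ, η}, X ∖ U = ∅ — both open, so U is clopen.
Nontrivial clopen(s) exist: e.g. {δ, ζ}. So (X, τ) is disconnected.
Compute connected components by grouping points that agree on all clopens:
  component: {ε}
  component: {η}
  component: {δ, ζ}


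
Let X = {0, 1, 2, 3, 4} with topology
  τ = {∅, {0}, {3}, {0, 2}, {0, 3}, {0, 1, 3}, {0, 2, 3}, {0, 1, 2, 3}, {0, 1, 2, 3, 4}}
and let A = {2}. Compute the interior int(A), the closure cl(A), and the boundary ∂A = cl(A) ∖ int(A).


int(A) = ∅, cl(A) = {2, 4}, ∂A = {2, 4}.

Closed sets in (X, τ) are complements of opens:
  closed(X, τ) = {∅, {4}, {1, 4}, {2, 4}, {1, 2, 4}, {1, 3, 4}, {0, 1, 2, 4}, {1, 2, 3, 4}, {0, 1, 2, 3, 4}}.
int(A) = ⋃ {U ∈ τ : U ⊆ A}. Opens contained in A: ∅.
Taking the union of these: int(A) = ∅.
cl(A) = ⋂ {C closed : A ⊆ C}. Closed sets containing A: {2, 4}, {1, 2, 4}, {0, 1, 2, 4}, {1, 2, 3, 4}, {0, 1, 2, 3, 4}.
Intersecting these: cl(A) = {2, 4}.
∂A = cl(A) ∖ int(A) = {2, 4} ∖ ∅ = {2, 4}.


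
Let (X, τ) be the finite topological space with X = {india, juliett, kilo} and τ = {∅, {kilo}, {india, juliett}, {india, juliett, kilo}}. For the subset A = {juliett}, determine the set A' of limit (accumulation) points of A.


A' = {india}

For each x ∈ X, list the open sets U ∈ τ with x ∈ U, then check whether U ∩ (A ∖ {x}) ≠ ∅ for every such U.
  x = india: opens ∋ x are {india, juliett}, {india, juliett, kilo}; each meets A ∖ {india}, so x IS a limit point.
  x = juliett: open {india, juliett} ∋ x has {india, juliett} ∩ (A ∖ {juliett}) = ∅, so x is NOT a limit point.
  x = kilo: open {kilo} ∋ x has {kilo} ∩ (A ∖ {kilo}) = ∅, so x is NOT a limit point.
Collecting: A' = {india}.


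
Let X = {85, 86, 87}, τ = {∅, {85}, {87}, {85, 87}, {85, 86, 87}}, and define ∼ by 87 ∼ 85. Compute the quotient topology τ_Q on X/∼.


X/∼ = {[85=87], [86]}; |τ_Q| = 3.

Equivalence classes: [85=87], [86].
Quotient map π: X → X/∼ sends 85 ↦ [85=87], 86 ↦ [86], 87 ↦ [85=87].
For each subset V ⊆ X/∼, compute π^{-1}(V) ⊆ X and check whether π^{-1}(V) ∈ τ. V is open in τ_Q iff π^{-1}(V) ∈ τ.
  V = {}: π^{-1}(V) = ∅ ∈ τ ✓.
  V = {[85=87]}: π^{-1}(V) = {85, 87} ∈ τ ✓.
  V = {[86]}: π^{-1}(V) = {86} ∉ τ ✗.
  V = {[85=87], [86]}: π^{-1}(V) = {85, 86, 87} ∈ τ ✓.
Open sets in the quotient: τ_Q = {{}, {[85=87]}, {[85=87], [86]}} (3 elements).


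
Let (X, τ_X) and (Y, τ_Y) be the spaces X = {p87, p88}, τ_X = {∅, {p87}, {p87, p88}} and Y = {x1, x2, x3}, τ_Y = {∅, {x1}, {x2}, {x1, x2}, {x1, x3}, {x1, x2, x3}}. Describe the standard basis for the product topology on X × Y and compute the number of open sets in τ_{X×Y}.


Basis B = {∅ × ∅, {p87} × {x1}, {p87} × {x2}, {p87} × {x1, x2}, {p87} × {x1, x3}, {p87, p88} × {x1}, {p87, p88} × {x2}, {p87} × {x1, x2, x3}, {p87, p88} × {x1, x2}, {p87, p88} × {x1, x3}, {p87, p88} × {x1, x2, x3}}; |τ_{X×Y}| = 18.

Enumerate products U × V with U ∈ τ_X, V ∈ τ_Y (deduplicated):
  ∅ × ∅ = {} (∅)
  {p87} × {x1} = {(p87,x1)}
  {p87} × {x2} = {(p87,x2)}
  {p87} × {x1, x2} = {(p87,x1), (p87,x2)}
  {p87} × {x1, x3} = {(p87,x1), (p87,x3)}
  {p87, p88} × {x1} = {(p87,x1), (p88,x1)}
  {p87, p88} × {x2} = {(p87,x2), (p88,x2)}
  {p87} × {x1, x2, x3} = {(p87,x1), (p87,x2), (p87,x3)}
  {p87, p88} × {x1, x2} = {(p87,x1), (p87,x2), (p88,x1), (p88,x2)}
  {p87, p88} × {x1, x3} = {(p87,x1), (p87,x3), (p88,x1), (p88,x3)}
  {p87, p88} × {x1, x2, x3} = {(p87,x1), (p87,x2), (p87,x3), (p88,x1), (p88,x2), (p88,x3)}
These 11 distinct sets form the basis B.
Close under arbitrary unions to get τ_{X×Y}; counting gives |τ_{X×Y}| = 18.


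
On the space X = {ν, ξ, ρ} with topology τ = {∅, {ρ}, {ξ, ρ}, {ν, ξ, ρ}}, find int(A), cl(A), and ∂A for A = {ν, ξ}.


int(A) = ∅, cl(A) = {ν, ξ}, ∂A = {ν, ξ}.

Closed sets in (X, τ) are complements of opens:
  closed(X, τ) = {∅, {ν}, {ν, ξ}, {ν, ξ, ρ}}.
int(A) = ⋃ {U ∈ τ : U ⊆ A}. Opens contained in A: ∅.
Taking the union of these: int(A) = ∅.
cl(A) = ⋂ {C closed : A ⊆ C}. Closed sets containing A: {ν, ξ}, {ν, ξ, ρ}.
Intersecting these: cl(A) = {ν, ξ}.
∂A = cl(A) ∖ int(A) = {ν, ξ} ∖ ∅ = {ν, ξ}.


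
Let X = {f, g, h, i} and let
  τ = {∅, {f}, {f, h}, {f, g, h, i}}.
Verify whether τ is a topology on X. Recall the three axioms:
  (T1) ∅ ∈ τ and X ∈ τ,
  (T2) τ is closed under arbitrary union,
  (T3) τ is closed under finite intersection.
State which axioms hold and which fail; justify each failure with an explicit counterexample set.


τ IS a topology on X.

Axiom (T1): ∅ ∈ τ? Yes; X ∈ τ? Yes.
Axiom (T2/T3): check pairwise unions and intersections of members of τ.
All pairwise intersections and unions checked — each lies in τ. Therefore τ satisfies (T1), (T2), (T3): it IS a topology on X.


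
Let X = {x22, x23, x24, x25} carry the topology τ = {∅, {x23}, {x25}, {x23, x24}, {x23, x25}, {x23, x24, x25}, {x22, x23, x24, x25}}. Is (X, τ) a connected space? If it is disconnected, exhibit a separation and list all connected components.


(X, τ) is connected.

Find clopen sets (U ∈ τ with X ∖ U ∈ τ):
  U = ∅, X ∖ U = {x22, x23, x24, x25} — both open, so U is clopen.
  U = {x22, x23, x24, x25}, X ∖ U = ∅ — both open, so U is clopen.
Only trivial clopens (∅ and X) exist, so (X, τ) is connected.
Compute connected components by grouping points that agree on all clopens:
  component: {x22, x23, x24, x25}


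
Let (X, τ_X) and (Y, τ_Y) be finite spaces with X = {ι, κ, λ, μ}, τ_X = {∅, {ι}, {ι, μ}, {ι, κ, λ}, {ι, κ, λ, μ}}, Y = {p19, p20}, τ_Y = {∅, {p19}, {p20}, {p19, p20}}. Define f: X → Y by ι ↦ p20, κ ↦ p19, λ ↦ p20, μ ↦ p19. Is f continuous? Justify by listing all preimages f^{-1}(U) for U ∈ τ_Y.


f is NOT continuous.

Compute f^{-1}(U) for each U ∈ τ_Y:
  U = ∅: f^{-1}(U) = ∅ ∈ τ_X ✓.
  U = {p19}: f^{-1}(U) = {κ, μ} ∉ τ_X ✗.
  U = {p20}: f^{-1}(U) = {ι, λ} ∉ τ_X ✗.
  U = {p19, p20}: f^{-1}(U) = {ι, κ, λ, μ} ∈ τ_X ✓.
Found U = {p19} with f^{-1}(U) = {κ, μ} not in τ_X. Therefore f is NOT continuous.


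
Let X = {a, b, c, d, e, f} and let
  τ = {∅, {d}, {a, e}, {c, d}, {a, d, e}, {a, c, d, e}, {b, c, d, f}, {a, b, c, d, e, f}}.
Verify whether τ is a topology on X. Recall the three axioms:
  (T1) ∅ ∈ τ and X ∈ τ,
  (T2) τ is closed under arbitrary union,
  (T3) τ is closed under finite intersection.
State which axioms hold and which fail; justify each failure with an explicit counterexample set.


τ IS a topology on X.

Axiom (T1): ∅ ∈ τ? Yes; X ∈ τ? Yes.
Axiom (T2/T3): check pairwise unions and intersections of members of τ.
All pairwise intersections and unions checked — each lies in τ. Therefore τ satisfies (T1), (T2), (T3): it IS a topology on X.


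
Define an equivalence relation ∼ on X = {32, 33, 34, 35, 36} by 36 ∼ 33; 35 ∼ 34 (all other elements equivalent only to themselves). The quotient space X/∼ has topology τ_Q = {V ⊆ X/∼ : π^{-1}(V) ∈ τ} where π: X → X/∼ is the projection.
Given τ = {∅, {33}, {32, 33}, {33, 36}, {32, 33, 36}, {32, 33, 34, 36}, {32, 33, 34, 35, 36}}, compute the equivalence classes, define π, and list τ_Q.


X/∼ = {[32], [33=36], [34=35]}; |τ_Q| = 4.

Equivalence classes: [32], [33=36], [34=35].
Quotient map π: X → X/∼ sends 32 ↦ [32], 33 ↦ [33=36], 34 ↦ [34=35], 35 ↦ [34=35], 36 ↦ [33=36].
For each subset V ⊆ X/∼, compute π^{-1}(V) ⊆ X and check whether π^{-1}(V) ∈ τ. V is open in τ_Q iff π^{-1}(V) ∈ τ.
  V = {}: π^{-1}(V) = ∅ ∈ τ ✓.
  V = {[32]}: π^{-1}(V) = {32} ∉ τ ✗.
  V = {[33=36]}: π^{-1}(V) = {33, 36} ∈ τ ✓.
  V = {[32], [33=36]}: π^{-1}(V) = {32, 33, 36} ∈ τ ✓.
  V = {[34=35]}: π^{-1}(V) = {34, 35} ∉ τ ✗.
  V = {[32], [34=35]}: π^{-1}(V) = {32, 34, 35} ∉ τ ✗.
  V = {[33=36], [34=35]}: π^{-1}(V) = {33, 34, 35, 36} ∉ τ ✗.
  V = {[32], [33=36], [34=35]}: π^{-1}(V) = {32, 33, 34, 35, 36} ∈ τ ✓.
Open sets in the quotient: τ_Q = {{}, {[33=36]}, {[32], [33=36]}, {[32], [33=36], [34=35]}} (4 elements).


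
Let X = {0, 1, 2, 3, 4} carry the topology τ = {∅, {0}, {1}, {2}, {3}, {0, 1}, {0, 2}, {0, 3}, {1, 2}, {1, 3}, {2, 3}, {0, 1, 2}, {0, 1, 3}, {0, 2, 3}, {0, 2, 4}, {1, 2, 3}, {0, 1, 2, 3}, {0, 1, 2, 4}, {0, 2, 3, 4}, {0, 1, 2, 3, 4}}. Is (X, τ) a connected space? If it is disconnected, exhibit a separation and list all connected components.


(X, τ) is disconnected; components = [{1}, {3}, {0, 2, 4}].

Find clopen sets (U ∈ τ with X ∖ U ∈ τ):
  U = ∅, X ∖ U = {0, 1, 2, 3, 4} — both open, so U is clopen.
  U = {1}, X ∖ U = {0, 2, 3, 4} — both open, so U is clopen.
  U = {3}, X ∖ U = {0, 1, 2, 4} — both open, so U is clopen.
  U = {1, 3}, X ∖ U = {0, 2, 4} — both open, so U is clopen.
  U = {0, 2, 4}, X ∖ U = {1, 3} — both open, so U is clopen.
  U = {0, 1, 2, 4}, X ∖ U = {3} — both open, so U is clopen.
  U = {0, 2, 3, 4}, X ∖ U = {1} — both open, so U is clopen.
  U = {0, 1, 2, 3, 4}, X ∖ U = ∅ — both open, so U is clopen.
Nontrivial clopen(s) exist: e.g. {0, 2, 4}. So (X, τ) is disconnected.
Compute connected components by grouping points that agree on all clopens:
  component: {1}
  component: {3}
  component: {0, 2, 4}


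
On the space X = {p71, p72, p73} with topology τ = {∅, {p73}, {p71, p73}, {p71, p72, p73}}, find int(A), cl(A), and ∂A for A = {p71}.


int(A) = ∅, cl(A) = {p71, p72}, ∂A = {p71, p72}.

Closed sets in (X, τ) are complements of opens:
  closed(X, τ) = {∅, {p72}, {p71, p72}, {p71, p72, p73}}.
int(A) = ⋃ {U ∈ τ : U ⊆ A}. Opens contained in A: ∅.
Taking the union of these: int(A) = ∅.
cl(A) = ⋂ {C closed : A ⊆ C}. Closed sets containing A: {p71, p72}, {p71, p72, p73}.
Intersecting these: cl(A) = {p71, p72}.
∂A = cl(A) ∖ int(A) = {p71, p72} ∖ ∅ = {p71, p72}.


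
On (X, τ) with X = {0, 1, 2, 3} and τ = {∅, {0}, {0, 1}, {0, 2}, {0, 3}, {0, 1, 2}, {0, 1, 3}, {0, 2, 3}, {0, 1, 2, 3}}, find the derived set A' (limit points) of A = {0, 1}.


A' = {1, 2, 3}

For each x ∈ X, list the open sets U ∈ τ with x ∈ U, then check whether U ∩ (A ∖ {x}) ≠ ∅ for every such U.
  x = 0: open {0} ∋ x has {0} ∩ (A ∖ {0}) = ∅, so x is NOT a limit point.
  x = 1: opens ∋ x are {0, 1}, {0, 1, 2}, {0, 1, 3}, {0, 1, 2, 3}; each meets A ∖ {1}, so x IS a limit point.
  x = 2: opens ∋ x are {0, 2}, {0, 1, 2}, {0, 2, 3}, {0, 1, 2, 3}; each meets A ∖ {2}, so x IS a limit point.
  x = 3: opens ∋ x are {0, 3}, {0, 1, 3}, {0, 2, 3}, {0, 1, 2, 3}; each meets A ∖ {3}, so x IS a limit point.
Collecting: A' = {1, 2, 3}.


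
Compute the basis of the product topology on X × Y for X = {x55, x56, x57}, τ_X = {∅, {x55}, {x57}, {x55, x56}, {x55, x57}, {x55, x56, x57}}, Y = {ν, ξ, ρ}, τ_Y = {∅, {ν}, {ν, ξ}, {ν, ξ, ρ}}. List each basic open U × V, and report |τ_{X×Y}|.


Basis B = {∅ × ∅, {x55} × {ν}, {x57} × {ν}, {x55} × {ν, ξ}, {x55, x56} × {ν}, {x55, x57} × {ν}, {x57} × {ν, ξ}, {x55} × {ν, ξ, ρ}, {x55, x56, x57} × {ν}, {x57} × {ν, ξ, ρ}, {x55, x56} × {ν, ξ}, {x55, x57} × {ν, ξ}, {x55, x56} × {ν, ξ, ρ}, {x55, x57} × {ν, ξ, ρ}, {x55, x56, x57} × {ν, ξ}, {x55, x56, x57} × {ν, ξ, ρ}}; |τ_{X×Y}| = 40.

Enumerate products U × V with U ∈ τ_X, V ∈ τ_Y (deduplicated):
  ∅ × ∅ = {} (∅)
  {x55} × {ν} = {(x55,ν)}
  {x57} × {ν} = {(x57,ν)}
  {x55} × {ν, ξ} = {(x55,ν), (x55,ξ)}
  {x55, x56} × {ν} = {(x55,ν), (x56,ν)}
  {x55, x57} × {ν} = {(x55,ν), (x57,ν)}
  {x57} × {ν, ξ} = {(x57,ν), (x57,ξ)}
  {x55} × {ν, ξ, ρ} = {(x55,ν), (x55,ξ), (x55,ρ)}
  {x55, x56, x57} × {ν} = {(x55,ν), (x56,ν), (x57,ν)}
  {x57} × {ν, ξ, ρ} = {(x57,ν), (x57,ξ), (x57,ρ)}
  {x55, x56} × {ν, ξ} = {(x55,ν), (x55,ξ), (x56,ν), (x56,ξ)}
  {x55, x57} × {ν, ξ} = {(x55,ν), (x55,ξ), (x57,ν), (x57,ξ)}
  {x55, x56} × {ν, ξ, ρ} = {(x55,ν), (x55,ξ), (x55,ρ), (x56,ν), (x56,ξ), (x56,ρ)}
  {x55, x57} × {ν, ξ, ρ} = {(x55,ν), (x55,ξ), (x55,ρ), (x57,ν), (x57,ξ), (x57,ρ)}
  {x55, x56, x57} × {ν, ξ} = {(x55,ν), (x55,ξ), (x56,ν), (x56,ξ), (x57,ν), (x57,ξ)}
  {x55, x56, x57} × {ν, ξ, ρ} = {(x55,ν), (x55,ξ), (x55,ρ), (x56,ν), (x56,ξ), (x56,ρ), (x57,ν), (x57,ξ), (x57,ρ)}
These 16 distinct sets form the basis B.
Close under arbitrary unions to get τ_{X×Y}; counting gives |τ_{X×Y}| = 40.


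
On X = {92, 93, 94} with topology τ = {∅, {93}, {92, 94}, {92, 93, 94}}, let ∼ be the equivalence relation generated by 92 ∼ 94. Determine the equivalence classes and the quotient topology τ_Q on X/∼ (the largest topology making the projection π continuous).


X/∼ = {[92=94], [93]}; |τ_Q| = 4.

Equivalence classes: [92=94], [93].
Quotient map π: X → X/∼ sends 92 ↦ [92=94], 93 ↦ [93], 94 ↦ [92=94].
For each subset V ⊆ X/∼, compute π^{-1}(V) ⊆ X and check whether π^{-1}(V) ∈ τ. V is open in τ_Q iff π^{-1}(V) ∈ τ.
  V = {}: π^{-1}(V) = ∅ ∈ τ ✓.
  V = {[92=94]}: π^{-1}(V) = {92, 94} ∈ τ ✓.
  V = {[93]}: π^{-1}(V) = {93} ∈ τ ✓.
  V = {[92=94], [93]}: π^{-1}(V) = {92, 93, 94} ∈ τ ✓.
Open sets in the quotient: τ_Q = {{}, {[92=94]}, {[93]}, {[92=94], [93]}} (4 elements).


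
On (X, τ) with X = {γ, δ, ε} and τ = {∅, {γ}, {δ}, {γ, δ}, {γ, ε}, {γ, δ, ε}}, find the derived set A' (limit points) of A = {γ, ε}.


A' = {ε}

For each x ∈ X, list the open sets U ∈ τ with x ∈ U, then check whether U ∩ (A ∖ {x}) ≠ ∅ for every such U.
  x = γ: open {γ} ∋ x has {γ} ∩ (A ∖ {γ}) = ∅, so x is NOT a limit point.
  x = δ: open {δ} ∋ x has {δ} ∩ (A ∖ {δ}) = ∅, so x is NOT a limit point.
  x = ε: opens ∋ x are {γ, ε}, {γ, δ, ε}; each meets A ∖ {ε}, so x IS a limit point.
Collecting: A' = {ε}.


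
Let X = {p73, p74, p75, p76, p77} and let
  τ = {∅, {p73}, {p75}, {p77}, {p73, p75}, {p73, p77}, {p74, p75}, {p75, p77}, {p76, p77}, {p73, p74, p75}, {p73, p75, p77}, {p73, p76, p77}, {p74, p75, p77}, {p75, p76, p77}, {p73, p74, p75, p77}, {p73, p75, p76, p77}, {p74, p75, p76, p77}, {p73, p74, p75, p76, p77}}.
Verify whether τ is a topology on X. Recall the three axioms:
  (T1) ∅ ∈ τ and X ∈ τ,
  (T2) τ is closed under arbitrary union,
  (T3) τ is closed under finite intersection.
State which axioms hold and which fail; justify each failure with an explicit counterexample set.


τ IS a topology on X.

Axiom (T1): ∅ ∈ τ? Yes; X ∈ τ? Yes.
Axiom (T2/T3): check pairwise unions and intersections of members of τ.
All pairwise intersections and unions checked — each lies in τ. Therefore τ satisfies (T1), (T2), (T3): it IS a topology on X.


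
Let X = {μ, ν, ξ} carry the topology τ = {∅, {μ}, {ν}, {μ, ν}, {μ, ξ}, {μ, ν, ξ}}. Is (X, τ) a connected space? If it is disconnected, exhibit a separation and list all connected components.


(X, τ) is disconnected; components = [{ν}, {μ, ξ}].

Find clopen sets (U ∈ τ with X ∖ U ∈ τ):
  U = ∅, X ∖ U = {μ, ν, ξ} — both open, so U is clopen.
  U = {ν}, X ∖ U = {μ, ξ} — both open, so U is clopen.
  U = {μ, ξ}, X ∖ U = {ν} — both open, so U is clopen.
  U = {μ, ν, ξ}, X ∖ U = ∅ — both open, so U is clopen.
Nontrivial clopen(s) exist: e.g. {μ, ξ}. So (X, τ) is disconnected.
Compute connected components by grouping points that agree on all clopens:
  component: {ν}
  component: {μ, ξ}


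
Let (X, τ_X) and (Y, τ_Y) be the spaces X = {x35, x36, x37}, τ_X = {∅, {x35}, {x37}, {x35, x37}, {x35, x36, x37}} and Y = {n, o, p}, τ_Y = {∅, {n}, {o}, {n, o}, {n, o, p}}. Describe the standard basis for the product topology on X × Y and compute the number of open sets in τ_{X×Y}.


Basis B = {∅ × ∅, {x35} × {n}, {x35} × {o}, {x37} × {n}, {x37} × {o}, {x35} × {n, o}, {x35, x37} × {n}, {x35, x37} × {o}, {x37} × {n, o}, {x35} × {n, o, p}, {x35, x36, x37} × {n}, {x35, x36, x37} × {o}, {x37} × {n, o, p}, {x35, x37} × {n, o}, {x35, x37} × {n, o, p}, {x35, x36, x37} × {n, o}, {x35, x36, x37} × {n, o, p}}; |τ_{X×Y}| = 48.

Enumerate products U × V with U ∈ τ_X, V ∈ τ_Y (deduplicated):
  ∅ × ∅ = {} (∅)
  {x35} × {n} = {(x35,n)}
  {x35} × {o} = {(x35,o)}
  {x37} × {n} = {(x37,n)}
  {x37} × {o} = {(x37,o)}
  {x35} × {n, o} = {(x35,n), (x35,o)}
  {x35, x37} × {n} = {(x35,n), (x37,n)}
  {x35, x37} × {o} = {(x35,o), (x37,o)}
  {x37} × {n, o} = {(x37,n), (x37,o)}
  {x35} × {n, o, p} = {(x35,n), (x35,o), (x35,p)}
  {x35, x36, x37} × {n} = {(x35,n), (x36,n), (x37,n)}
  {x35, x36, x37} × {o} = {(x35,o), (x36,o), (x37,o)}
  {x37} × {n, o, p} = {(x37,n), (x37,o), (x37,p)}
  {x35, x37} × {n, o} = {(x35,n), (x35,o), (x37,n), (x37,o)}
  {x35, x37} × {n, o, p} = {(x35,n), (x35,o), (x35,p), (x37,n), (x37,o), (x37,p)}
  {x35, x36, x37} × {n, o} = {(x35,n), (x35,o), (x36,n), (x36,o), (x37,n), (x37,o)}
  {x35, x36, x37} × {n, o, p} = {(x35,n), (x35,o), (x35,p), (x36,n), (x36,o), (x36,p), (x37,n), (x37,o), (x37,p)}
These 17 distinct sets form the basis B.
Close under arbitrary unions to get τ_{X×Y}; counting gives |τ_{X×Y}| = 48.


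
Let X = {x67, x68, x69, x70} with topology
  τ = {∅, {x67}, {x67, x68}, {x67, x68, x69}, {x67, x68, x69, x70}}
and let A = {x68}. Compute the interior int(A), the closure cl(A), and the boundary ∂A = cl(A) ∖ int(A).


int(A) = ∅, cl(A) = {x68, x69, x70}, ∂A = {x68, x69, x70}.

Closed sets in (X, τ) are complements of opens:
  closed(X, τ) = {∅, {x70}, {x69, x70}, {x68, x69, x70}, {x67, x68, x69, x70}}.
int(A) = ⋃ {U ∈ τ : U ⊆ A}. Opens contained in A: ∅.
Taking the union of these: int(A) = ∅.
cl(A) = ⋂ {C closed : A ⊆ C}. Closed sets containing A: {x68, x69, x70}, {x67, x68, x69, x70}.
Intersecting these: cl(A) = {x68, x69, x70}.
∂A = cl(A) ∖ int(A) = {x68, x69, x70} ∖ ∅ = {x68, x69, x70}.


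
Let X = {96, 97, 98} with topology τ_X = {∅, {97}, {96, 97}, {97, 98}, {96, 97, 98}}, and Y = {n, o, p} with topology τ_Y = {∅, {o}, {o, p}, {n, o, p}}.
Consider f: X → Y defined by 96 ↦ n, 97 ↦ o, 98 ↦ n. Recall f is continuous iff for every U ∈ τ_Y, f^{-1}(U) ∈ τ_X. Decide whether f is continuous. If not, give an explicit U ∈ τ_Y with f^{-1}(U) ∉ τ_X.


f IS continuous.

Compute f^{-1}(U) for each U ∈ τ_Y:
  U = ∅: f^{-1}(U) = ∅ ∈ τ_X ✓.
  U = {o}: f^{-1}(U) = {97} ∈ τ_X ✓.
  U = {o, p}: f^{-1}(U) = {97} ∈ τ_X ✓.
  U = {n, o, p}: f^{-1}(U) = {96, 97, 98} ∈ τ_X ✓.
Every preimage lies in τ_X, so f IS continuous.


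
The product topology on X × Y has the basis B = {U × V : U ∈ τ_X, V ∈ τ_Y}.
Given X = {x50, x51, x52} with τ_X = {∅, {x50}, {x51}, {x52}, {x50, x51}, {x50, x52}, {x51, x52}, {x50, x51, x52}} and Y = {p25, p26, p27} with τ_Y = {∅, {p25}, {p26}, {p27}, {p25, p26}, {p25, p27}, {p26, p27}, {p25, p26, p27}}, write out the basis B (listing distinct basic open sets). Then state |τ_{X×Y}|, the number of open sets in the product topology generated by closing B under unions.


Basis B = {∅ × ∅, {x50} × {p25}, {x50} × {p26}, {x50} × {p27}, {x51} × {p25}, {x51} × {p26}, {x51} × {p27}, {x52} × {p25}, {x52} × {p26}, {x52} × {p27}, {x50} × {p25, p26}, {x50} × {p25, p27}, {x50, x51} × {p25}, {x50, x52} × {p25}, {x50} × {p26, p27}, {x50, x51} × {p26}, {x50, x52} × {p26}, {x50, x51} × {p27}, {x50, x52} × {p27}, {x51} × {p25, p26}, {x51} × {p25, p27}, {x51, x52} × {p25}, {x51} × {p26, p27}, {x51, x52} × {p26}, {x51, x52} × {p27}, {x52} × {p25, p26}, {x52} × {p25, p27}, {x52} × {p26, p27}, {x50} × {p25, p26, p27}, {x50, x51, x52} × {p25}, {x50, x51, x52} × {p26}, {x50, x51, x52} × {p27}, {x51} × {p25, p26, p27}, {x52} × {p25, p26, p27}, {x50, x51} × {p25, p26}, {x50, x52} × {p25, p26}, {x50, x51} × {p25, p27}, {x50, x52} × {p25, p27}, {x50, x51} × {p26, p27}, {x50, x52} × {p26, p27}, {x51, x52} × {p25, p26}, {x51, x52} × {p25, p27}, {x51, x52} × {p26, p27}, {x50, x51} × {p25, p26, p27}, {x50, x52} × {p25, p26, p27}, {x50, x51, x52} × {p25, p26}, {x50, x51, x52} × {p25, p27}, {x50, x51, x52} × {p26, p27}, {x51, x52} × {p25, p26, p27}, {x50, x51, x52} × {p25, p26, p27}}; |τ_{X×Y}| = 512.

Enumerate products U × V with U ∈ τ_X, V ∈ τ_Y (deduplicated):
  ∅ × ∅ = {} (∅)
  {x50} × {p25} = {(x50,p25)}
  {x50} × {p26} = {(x50,p26)}
  {x50} × {p27} = {(x50,p27)}
  {x51} × {p25} = {(x51,p25)}
  {x51} × {p26} = {(x51,p26)}
  {x51} × {p27} = {(x51,p27)}
  {x52} × {p25} = {(x52,p25)}
  {x52} × {p26} = {(x52,p26)}
  {x52} × {p27} = {(x52,p27)}
  {x50} × {p25, p26} = {(x50,p25), (x50,p26)}
  {x50} × {p25, p27} = {(x50,p25), (x50,p27)}
  {x50, x51} × {p25} = {(x50,p25), (x51,p25)}
  {x50, x52} × {p25} = {(x50,p25), (x52,p25)}
  {x50} × {p26, p27} = {(x50,p26), (x50,p27)}
  {x50, x51} × {p26} = {(x50,p26), (x51,p26)}
  {x50, x52} × {p26} = {(x50,p26), (x52,p26)}
  {x50, x51} × {p27} = {(x50,p27), (x51,p27)}
  {x50, x52} × {p27} = {(x50,p27), (x52,p27)}
  {x51} × {p25, p26} = {(x51,p25), (x51,p26)}
  {x51} × {p25, p27} = {(x51,p25), (x51,p27)}
  {x51, x52} × {p25} = {(x51,p25), (x52,p25)}
  {x51} × {p26, p27} = {(x51,p26), (x51,p27)}
  {x51, x52} × {p26} = {(x51,p26), (x52,p26)}
  {x51, x52} × {p27} = {(x51,p27), (x52,p27)}
  {x52} × {p25, p26} = {(x52,p25), (x52,p26)}
  {x52} × {p25, p27} = {(x52,p25), (x52,p27)}
  {x52} × {p26, p27} = {(x52,p26), (x52,p27)}
  {x50} × {p25, p26, p27} = {(x50,p25), (x50,p26), (x50,p27)}
  {x50, x51, x52} × {p25} = {(x50,p25), (x51,p25), (x52,p25)}
  {x50, x51, x52} × {p26} = {(x50,p26), (x51,p26), (x52,p26)}
  {x50, x51, x52} × {p27} = {(x50,p27), (x51,p27), (x52,p27)}
  {x51} × {p25, p26, p27} = {(x51,p25), (x51,p26), (x51,p27)}
  {x52} × {p25, p26, p27} = {(x52,p25), (x52,p26), (x52,p27)}
  {x50, x51} × {p25, p26} = {(x50,p25), (x50,p26), (x51,p25), (x51,p26)}
  {x50, x52} × {p25, p26} = {(x50,p25), (x50,p26), (x52,p25), (x52,p26)}
  {x50, x51} × {p25, p27} = {(x50,p25), (x50,p27), (x51,p25), (x51,p27)}
  {x50, x52} × {p25, p27} = {(x50,p25), (x50,p27), (x52,p25), (x52,p27)}
  {x50, x51} × {p26, p27} = {(x50,p26), (x50,p27), (x51,p26), (x51,p27)}
  {x50, x52} × {p26, p27} = {(x50,p26), (x50,p27), (x52,p26), (x52,p27)}
  {x51, x52} × {p25, p26} = {(x51,p25), (x51,p26), (x52,p25), (x52,p26)}
  {x51, x52} × {p25, p27} = {(x51,p25), (x51,p27), (x52,p25), (x52,p27)}
  {x51, x52} × {p26, p27} = {(x51,p26), (x51,p27), (x52,p26), (x52,p27)}
  {x50, x51} × {p25, p26, p27} = {(x50,p25), (x50,p26), (x50,p27), (x51,p25), (x51,p26), (x51,p27)}
  {x50, x52} × {p25, p26, p27} = {(x50,p25), (x50,p26), (x50,p27), (x52,p25), (x52,p26), (x52,p27)}
  {x50, x51, x52} × {p25, p26} = {(x50,p25), (x50,p26), (x51,p25), (x51,p26), (x52,p25), (x52,p26)}
  {x50, x51, x52} × {p25, p27} = {(x50,p25), (x50,p27), (x51,p25), (x51,p27), (x52,p25), (x52,p27)}
  {x50, x51, x52} × {p26, p27} = {(x50,p26), (x50,p27), (x51,p26), (x51,p27), (x52,p26), (x52,p27)}
  {x51, x52} × {p25, p26, p27} = {(x51,p25), (x51,p26), (x51,p27), (x52,p25), (x52,p26), (x52,p27)}
  {x50, x51, x52} × {p25, p26, p27} = {(x50,p25), (x50,p26), (x50,p27), (x51,p25), (x51,p26), (x51,p27), (x52,p25), (x52,p26), (x52,p27)}
These 50 distinct sets form the basis B.
Close under arbitrary unions to get τ_{X×Y}; counting gives |τ_{X×Y}| = 512.


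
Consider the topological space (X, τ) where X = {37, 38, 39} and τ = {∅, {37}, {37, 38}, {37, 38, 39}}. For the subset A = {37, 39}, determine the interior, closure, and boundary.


int(A) = {37}, cl(A) = {37, 38, 39}, ∂A = {38, 39}.

Closed sets in (X, τ) are complements of opens:
  closed(X, τ) = {∅, {39}, {38, 39}, {37, 38, 39}}.
int(A) = ⋃ {U ∈ τ : U ⊆ A}. Opens contained in A: ∅, {37}.
Taking the union of these: int(A) = {37}.
cl(A) = ⋂ {C closed : A ⊆ C}. Closed sets containing A: {37, 38, 39}.
Intersecting these: cl(A) = {37, 38, 39}.
∂A = cl(A) ∖ int(A) = {37, 38, 39} ∖ {37} = {38, 39}.


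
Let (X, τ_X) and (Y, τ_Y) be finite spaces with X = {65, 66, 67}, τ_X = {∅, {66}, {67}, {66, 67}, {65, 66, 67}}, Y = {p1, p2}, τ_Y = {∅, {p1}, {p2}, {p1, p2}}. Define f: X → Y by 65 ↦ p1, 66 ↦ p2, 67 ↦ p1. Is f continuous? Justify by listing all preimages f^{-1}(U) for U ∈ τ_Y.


f is NOT continuous.

Compute f^{-1}(U) for each U ∈ τ_Y:
  U = ∅: f^{-1}(U) = ∅ ∈ τ_X ✓.
  U = {p1}: f^{-1}(U) = {65, 67} ∉ τ_X ✗.
  U = {p2}: f^{-1}(U) = {66} ∈ τ_X ✓.
  U = {p1, p2}: f^{-1}(U) = {65, 66, 67} ∈ τ_X ✓.
Found U = {p1} with f^{-1}(U) = {65, 67} not in τ_X. Therefore f is NOT continuous.


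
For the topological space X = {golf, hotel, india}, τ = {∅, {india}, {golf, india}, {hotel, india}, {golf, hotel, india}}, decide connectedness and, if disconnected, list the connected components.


(X, τ) is connected.

Find clopen sets (U ∈ τ with X ∖ U ∈ τ):
  U = ∅, X ∖ U = {golf, hotel, india} — both open, so U is clopen.
  U = {golf, hotel, india}, X ∖ U = ∅ — both open, so U is clopen.
Only trivial clopens (∅ and X) exist, so (X, τ) is connected.
Compute connected components by grouping points that agree on all clopens:
  component: {golf, hotel, india}


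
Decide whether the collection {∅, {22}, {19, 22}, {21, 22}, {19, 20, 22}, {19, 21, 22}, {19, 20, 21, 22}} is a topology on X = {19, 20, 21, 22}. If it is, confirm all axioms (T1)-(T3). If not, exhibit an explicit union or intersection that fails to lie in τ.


τ IS a topology on X.

Axiom (T1): ∅ ∈ τ? Yes; X ∈ τ? Yes.
Axiom (T2/T3): check pairwise unions and intersections of members of τ.
All pairwise intersections and unions checked — each lies in τ. Therefore τ satisfies (T1), (T2), (T3): it IS a topology on X.


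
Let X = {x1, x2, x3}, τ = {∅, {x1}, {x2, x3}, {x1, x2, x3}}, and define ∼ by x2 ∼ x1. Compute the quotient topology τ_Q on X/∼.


X/∼ = {[x1=x2], [x3]}; |τ_Q| = 2.

Equivalence classes: [x1=x2], [x3].
Quotient map π: X → X/∼ sends x1 ↦ [x1=x2], x2 ↦ [x1=x2], x3 ↦ [x3].
For each subset V ⊆ X/∼, compute π^{-1}(V) ⊆ X and check whether π^{-1}(V) ∈ τ. V is open in τ_Q iff π^{-1}(V) ∈ τ.
  V = {}: π^{-1}(V) = ∅ ∈ τ ✓.
  V = {[x1=x2]}: π^{-1}(V) = {x1, x2} ∉ τ ✗.
  V = {[x3]}: π^{-1}(V) = {x3} ∉ τ ✗.
  V = {[x1=x2], [x3]}: π^{-1}(V) = {x1, x2, x3} ∈ τ ✓.
Open sets in the quotient: τ_Q = {{}, {[x1=x2], [x3]}} (2 elements).


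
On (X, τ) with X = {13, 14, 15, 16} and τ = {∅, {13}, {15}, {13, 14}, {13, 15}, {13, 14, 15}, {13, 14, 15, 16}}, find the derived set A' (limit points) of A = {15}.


A' = {16}

For each x ∈ X, list the open sets U ∈ τ with x ∈ U, then check whether U ∩ (A ∖ {x}) ≠ ∅ for every such U.
  x = 13: open {13} ∋ x has {13} ∩ (A ∖ {13}) = ∅, so x is NOT a limit point.
  x = 14: open {13, 14} ∋ x has {13, 14} ∩ (A ∖ {14}) = ∅, so x is NOT a limit point.
  x = 15: open {15} ∋ x has {15} ∩ (A ∖ {15}) = ∅, so x is NOT a limit point.
  x = 16: opens ∋ x are {13, 14, 15, 16}; each meets A ∖ {16}, so x IS a limit point.
Collecting: A' = {16}.


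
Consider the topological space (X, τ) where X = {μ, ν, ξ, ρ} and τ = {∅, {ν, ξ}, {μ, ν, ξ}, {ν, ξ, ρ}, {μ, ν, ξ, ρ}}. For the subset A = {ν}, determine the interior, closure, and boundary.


int(A) = ∅, cl(A) = {μ, ν, ξ, ρ}, ∂A = {μ, ν, ξ, ρ}.

Closed sets in (X, τ) are complements of opens:
  closed(X, τ) = {∅, {μ}, {ρ}, {μ, ρ}, {μ, ν, ξ, ρ}}.
int(A) = ⋃ {U ∈ τ : U ⊆ A}. Opens contained in A: ∅.
Taking the union of these: int(A) = ∅.
cl(A) = ⋂ {C closed : A ⊆ C}. Closed sets containing A: {μ, ν, ξ, ρ}.
Intersecting these: cl(A) = {μ, ν, ξ, ρ}.
∂A = cl(A) ∖ int(A) = {μ, ν, ξ, ρ} ∖ ∅ = {μ, ν, ξ, ρ}.


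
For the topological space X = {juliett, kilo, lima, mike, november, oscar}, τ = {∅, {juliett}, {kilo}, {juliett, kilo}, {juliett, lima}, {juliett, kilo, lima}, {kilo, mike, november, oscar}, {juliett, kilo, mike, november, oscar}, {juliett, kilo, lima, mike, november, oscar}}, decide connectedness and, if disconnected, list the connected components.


(X, τ) is disconnected; components = [{juliett, lima}, {kilo, mike, november, oscar}].

Find clopen sets (U ∈ τ with X ∖ U ∈ τ):
  U = ∅, X ∖ U = {juliett, kilo, lima, mike, november, oscar} — both open, so U is clopen.
  U = {juliett, lima}, X ∖ U = {kilo, mike, november, oscar} — both open, so U is clopen.
  U = {kilo, mike, november, oscar}, X ∖ U = {juliett, lima} — both open, so U is clopen.
  U = {juliett, kilo, lima, mike, november, oscar}, X ∖ U = ∅ — both open, so U is clopen.
Nontrivial clopen(s) exist: e.g. {juliett, lima}. So (X, τ) is disconnected.
Compute connected components by grouping points that agree on all clopens:
  component: {juliett, lima}
  component: {kilo, mike, november, oscar}


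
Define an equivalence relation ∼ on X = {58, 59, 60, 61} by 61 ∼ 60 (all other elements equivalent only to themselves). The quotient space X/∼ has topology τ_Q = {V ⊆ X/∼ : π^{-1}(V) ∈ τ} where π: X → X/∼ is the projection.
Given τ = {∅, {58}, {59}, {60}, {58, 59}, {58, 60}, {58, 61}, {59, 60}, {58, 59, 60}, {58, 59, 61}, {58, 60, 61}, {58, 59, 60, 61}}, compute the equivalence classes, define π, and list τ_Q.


X/∼ = {[58], [59], [60=61]}; |τ_Q| = 6.

Equivalence classes: [58], [59], [60=61].
Quotient map π: X → X/∼ sends 58 ↦ [58], 59 ↦ [59], 60 ↦ [60=61], 61 ↦ [60=61].
For each subset V ⊆ X/∼, compute π^{-1}(V) ⊆ X and check whether π^{-1}(V) ∈ τ. V is open in τ_Q iff π^{-1}(V) ∈ τ.
  V = {}: π^{-1}(V) = ∅ ∈ τ ✓.
  V = {[58]}: π^{-1}(V) = {58} ∈ τ ✓.
  V = {[59]}: π^{-1}(V) = {59} ∈ τ ✓.
  V = {[58], [59]}: π^{-1}(V) = {58, 59} ∈ τ ✓.
  V = {[60=61]}: π^{-1}(V) = {60, 61} ∉ τ ✗.
  V = {[58], [60=61]}: π^{-1}(V) = {58, 60, 61} ∈ τ ✓.
  V = {[59], [60=61]}: π^{-1}(V) = {59, 60, 61} ∉ τ ✗.
  V = {[58], [59], [60=61]}: π^{-1}(V) = {58, 59, 60, 61} ∈ τ ✓.
Open sets in the quotient: τ_Q = {{}, {[58]}, {[59]}, {[58], [59]}, {[58], [60=61]}, {[58], [59], [60=61]}} (6 elements).


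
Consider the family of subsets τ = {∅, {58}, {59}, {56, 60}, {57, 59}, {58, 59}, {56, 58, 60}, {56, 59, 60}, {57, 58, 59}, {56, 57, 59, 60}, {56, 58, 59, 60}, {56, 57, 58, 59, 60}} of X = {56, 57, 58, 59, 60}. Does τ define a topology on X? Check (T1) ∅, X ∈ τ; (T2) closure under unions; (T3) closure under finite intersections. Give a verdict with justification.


τ IS a topology on X.

Axiom (T1): ∅ ∈ τ? Yes; X ∈ τ? Yes.
Axiom (T2/T3): check pairwise unions and intersections of members of τ.
All pairwise intersections and unions checked — each lies in τ. Therefore τ satisfies (T1), (T2), (T3): it IS a topology on X.


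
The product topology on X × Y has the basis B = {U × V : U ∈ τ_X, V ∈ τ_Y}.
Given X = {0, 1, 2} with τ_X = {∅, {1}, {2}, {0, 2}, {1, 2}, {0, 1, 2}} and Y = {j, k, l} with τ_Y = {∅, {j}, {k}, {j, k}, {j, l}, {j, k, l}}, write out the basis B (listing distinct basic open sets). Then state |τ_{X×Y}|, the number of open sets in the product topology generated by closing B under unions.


Basis B = {∅ × ∅, {1} × {j}, {1} × {k}, {2} × {j}, {2} × {k}, {0, 2} × {j}, {0, 2} × {k}, {1} × {j, k}, {1} × {j, l}, {1, 2} × {j}, {1, 2} × {k}, {2} × {j, k}, {2} × {j, l}, {0, 1, 2} × {j}, {0, 1, 2} × {k}, {1} × {j, k, l}, {2} × {j, k, l}, {0, 2} × {j, k}, {0, 2} × {j, l}, {1, 2} × {j, k}, {1, 2} × {j, l}, {0, 2} × {j, k, l}, {0, 1, 2} × {j, k}, {0, 1, 2} × {j, l}, {1, 2} × {j, k, l}, {0, 1, 2} × {j, k, l}}; |τ_{X×Y}| = 108.

Enumerate products U × V with U ∈ τ_X, V ∈ τ_Y (deduplicated):
  ∅ × ∅ = {} (∅)
  {1} × {j} = {(1,j)}
  {1} × {k} = {(1,k)}
  {2} × {j} = {(2,j)}
  {2} × {k} = {(2,k)}
  {0, 2} × {j} = {(0,j), (2,j)}
  {0, 2} × {k} = {(0,k), (2,k)}
  {1} × {j, k} = {(1,j), (1,k)}
  {1} × {j, l} = {(1,j), (1,l)}
  {1, 2} × {j} = {(1,j), (2,j)}
  {1, 2} × {k} = {(1,k), (2,k)}
  {2} × {j, k} = {(2,j), (2,k)}
  {2} × {j, l} = {(2,j), (2,l)}
  {0, 1, 2} × {j} = {(0,j), (1,j), (2,j)}
  {0, 1, 2} × {k} = {(0,k), (1,k), (2,k)}
  {1} × {j, k, l} = {(1,j), (1,k), (1,l)}
  {2} × {j, k, l} = {(2,j), (2,k), (2,l)}
  {0, 2} × {j, k} = {(0,j), (0,k), (2,j), (2,k)}
  {0, 2} × {j, l} = {(0,j), (0,l), (2,j), (2,l)}
  {1, 2} × {j, k} = {(1,j), (1,k), (2,j), (2,k)}
  {1, 2} × {j, l} = {(1,j), (1,l), (2,j), (2,l)}
  {0, 2} × {j, k, l} = {(0,j), (0,k), (0,l), (2,j), (2,k), (2,l)}
  {0, 1, 2} × {j, k} = {(0,j), (0,k), (1,j), (1,k), (2,j), (2,k)}
  {0, 1, 2} × {j, l} = {(0,j), (0,l), (1,j), (1,l), (2,j), (2,l)}
  {1, 2} × {j, k, l} = {(1,j), (1,k), (1,l), (2,j), (2,k), (2,l)}
  {0, 1, 2} × {j, k, l} = {(0,j), (0,k), (0,l), (1,j), (1,k), (1,l), (2,j), (2,k), (2,l)}
These 26 distinct sets form the basis B.
Close under arbitrary unions to get τ_{X×Y}; counting gives |τ_{X×Y}| = 108.


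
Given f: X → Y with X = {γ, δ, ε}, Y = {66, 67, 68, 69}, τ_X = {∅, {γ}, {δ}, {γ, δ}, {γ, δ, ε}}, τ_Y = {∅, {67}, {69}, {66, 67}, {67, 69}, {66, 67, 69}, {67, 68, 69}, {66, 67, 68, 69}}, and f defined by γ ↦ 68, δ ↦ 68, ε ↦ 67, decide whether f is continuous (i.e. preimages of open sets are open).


f is NOT continuous.

Compute f^{-1}(U) for each U ∈ τ_Y:
  U = ∅: f^{-1}(U) = ∅ ∈ τ_X ✓.
  U = {67}: f^{-1}(U) = {ε} ∉ τ_X ✗.
  U = {69}: f^{-1}(U) = ∅ ∈ τ_X ✓.
  U = {66, 67}: f^{-1}(U) = {ε} ∉ τ_X ✗.
  U = {67, 69}: f^{-1}(U) = {ε} ∉ τ_X ✗.
  U = {66, 67, 69}: f^{-1}(U) = {ε} ∉ τ_X ✗.
  U = {67, 68, 69}: f^{-1}(U) = {γ, δ, ε} ∈ τ_X ✓.
  U = {66, 67, 68, 69}: f^{-1}(U) = {γ, δ, ε} ∈ τ_X ✓.
Found U = {67} with f^{-1}(U) = {ε} not in τ_X. Therefore f is NOT continuous.


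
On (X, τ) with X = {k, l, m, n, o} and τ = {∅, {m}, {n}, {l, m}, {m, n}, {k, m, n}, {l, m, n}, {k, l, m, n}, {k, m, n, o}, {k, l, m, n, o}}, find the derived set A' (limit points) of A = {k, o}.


A' = {o}

For each x ∈ X, list the open sets U ∈ τ with x ∈ U, then check whether U ∩ (A ∖ {x}) ≠ ∅ for every such U.
  x = k: open {k, m, n} ∋ x has {k, m, n} ∩ (A ∖ {k}) = ∅, so x is NOT a limit point.
  x = l: open {l, m} ∋ x has {l, m} ∩ (A ∖ {l}) = ∅, so x is NOT a limit point.
  x = m: open {m} ∋ x has {m} ∩ (A ∖ {m}) = ∅, so x is NOT a limit point.
  x = n: open {n} ∋ x has {n} ∩ (A ∖ {n}) = ∅, so x is NOT a limit point.
  x = o: opens ∋ x are {k, m, n, o}, {k, l, m, n, o}; each meets A ∖ {o}, so x IS a limit point.
Collecting: A' = {o}.


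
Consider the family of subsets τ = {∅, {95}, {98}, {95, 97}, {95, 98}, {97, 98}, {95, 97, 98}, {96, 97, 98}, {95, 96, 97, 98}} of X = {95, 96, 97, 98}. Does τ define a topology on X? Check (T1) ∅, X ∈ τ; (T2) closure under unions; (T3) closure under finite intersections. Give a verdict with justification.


τ is NOT a topology on X.

Axiom (T1): ∅ ∈ τ? Yes; X ∈ τ? Yes.
Axiom (T2/T3): check pairwise unions and intersections of members of τ.
Counterexample for (T3): {95, 97} ∩ {97, 98} = {97} ∉ τ. Therefore τ is NOT a topology.


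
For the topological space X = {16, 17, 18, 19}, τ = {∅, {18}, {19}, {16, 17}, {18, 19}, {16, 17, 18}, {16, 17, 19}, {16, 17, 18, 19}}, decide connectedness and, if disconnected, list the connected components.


(X, τ) is disconnected; components = [{18}, {19}, {16, 17}].

Find clopen sets (U ∈ τ with X ∖ U ∈ τ):
  U = ∅, X ∖ U = {16, 17, 18, 19} — both open, so U is clopen.
  U = {18}, X ∖ U = {16, 17, 19} — both open, so U is clopen.
  U = {19}, X ∖ U = {16, 17, 18} — both open, so U is clopen.
  U = {16, 17}, X ∖ U = {18, 19} — both open, so U is clopen.
  U = {18, 19}, X ∖ U = {16, 17} — both open, so U is clopen.
  U = {16, 17, 18}, X ∖ U = {19} — both open, so U is clopen.
  U = {16, 17, 19}, X ∖ U = {18} — both open, so U is clopen.
  U = {16, 17, 18, 19}, X ∖ U = ∅ — both open, so U is clopen.
Nontrivial clopen(s) exist: e.g. {16, 17}. So (X, τ) is disconnected.
Compute connected components by grouping points that agree on all clopens:
  component: {18}
  component: {19}
  component: {16, 17}


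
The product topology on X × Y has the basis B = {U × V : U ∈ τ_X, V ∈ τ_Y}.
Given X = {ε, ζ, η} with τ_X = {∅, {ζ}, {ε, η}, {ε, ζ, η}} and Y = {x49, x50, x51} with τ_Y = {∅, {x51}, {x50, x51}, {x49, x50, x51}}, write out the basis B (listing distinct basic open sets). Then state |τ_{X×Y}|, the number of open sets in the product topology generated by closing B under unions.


Basis B = {∅ × ∅, {ζ} × {x51}, {ε, η} × {x51}, {ζ} × {x50, x51}, {ε, ζ, η} × {x51}, {ζ} × {x49, x50, x51}, {ε, η} × {x50, x51}, {ε, η} × {x49, x50, x51}, {ε, ζ, η} × {x50, x51}, {ε, ζ, η} × {x49, x50, x51}}; |τ_{X×Y}| = 16.

Enumerate products U × V with U ∈ τ_X, V ∈ τ_Y (deduplicated):
  ∅ × ∅ = {} (∅)
  {ζ} × {x51} = {(ζ,x51)}
  {ε, η} × {x51} = {(ε,x51), (η,x51)}
  {ζ} × {x50, x51} = {(ζ,x50), (ζ,x51)}
  {ε, ζ, η} × {x51} = {(ε,x51), (ζ,x51), (η,x51)}
  {ζ} × {x49, x50, x51} = {(ζ,x49), (ζ,x50), (ζ,x51)}
  {ε, η} × {x50, x51} = {(ε,x50), (ε,x51), (η,x50), (η,x51)}
  {ε, η} × {x49, x50, x51} = {(ε,x49), (ε,x50), (ε,x51), (η,x49), (η,x50), (η,x51)}
  {ε, ζ, η} × {x50, x51} = {(ε,x50), (ε,x51), (ζ,x50), (ζ,x51), (η,x50), (η,x51)}
  {ε, ζ, η} × {x49, x50, x51} = {(ε,x49), (ε,x50), (ε,x51), (ζ,x49), (ζ,x50), (ζ,x51), (η,x49), (η,x50), (η,x51)}
These 10 distinct sets form the basis B.
Close under arbitrary unions to get τ_{X×Y}; counting gives |τ_{X×Y}| = 16.


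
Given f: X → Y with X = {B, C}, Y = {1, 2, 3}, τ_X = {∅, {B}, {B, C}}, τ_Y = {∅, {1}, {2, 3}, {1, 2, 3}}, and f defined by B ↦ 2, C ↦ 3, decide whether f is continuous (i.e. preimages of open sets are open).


f IS continuous.

Compute f^{-1}(U) for each U ∈ τ_Y:
  U = ∅: f^{-1}(U) = ∅ ∈ τ_X ✓.
  U = {1}: f^{-1}(U) = ∅ ∈ τ_X ✓.
  U = {2, 3}: f^{-1}(U) = {B, C} ∈ τ_X ✓.
  U = {1, 2, 3}: f^{-1}(U) = {B, C} ∈ τ_X ✓.
Every preimage lies in τ_X, so f IS continuous.


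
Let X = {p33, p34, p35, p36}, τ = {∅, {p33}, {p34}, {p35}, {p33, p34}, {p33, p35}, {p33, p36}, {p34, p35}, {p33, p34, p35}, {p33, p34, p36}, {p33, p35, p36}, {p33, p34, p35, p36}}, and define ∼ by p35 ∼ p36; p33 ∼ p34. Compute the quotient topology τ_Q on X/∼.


X/∼ = {[p33=p34], [p35=p36]}; |τ_Q| = 3.

Equivalence classes: [p33=p34], [p35=p36].
Quotient map π: X → X/∼ sends p33 ↦ [p33=p34], p34 ↦ [p33=p34], p35 ↦ [p35=p36], p36 ↦ [p35=p36].
For each subset V ⊆ X/∼, compute π^{-1}(V) ⊆ X and check whether π^{-1}(V) ∈ τ. V is open in τ_Q iff π^{-1}(V) ∈ τ.
  V = {}: π^{-1}(V) = ∅ ∈ τ ✓.
  V = {[p33=p34]}: π^{-1}(V) = {p33, p34} ∈ τ ✓.
  V = {[p35=p36]}: π^{-1}(V) = {p35, p36} ∉ τ ✗.
  V = {[p33=p34], [p35=p36]}: π^{-1}(V) = {p33, p34, p35, p36} ∈ τ ✓.
Open sets in the quotient: τ_Q = {{}, {[p33=p34]}, {[p33=p34], [p35=p36]}} (3 elements).
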